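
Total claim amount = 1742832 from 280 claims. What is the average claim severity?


severity = total / number
= 1742832 / 280
= 6224.4


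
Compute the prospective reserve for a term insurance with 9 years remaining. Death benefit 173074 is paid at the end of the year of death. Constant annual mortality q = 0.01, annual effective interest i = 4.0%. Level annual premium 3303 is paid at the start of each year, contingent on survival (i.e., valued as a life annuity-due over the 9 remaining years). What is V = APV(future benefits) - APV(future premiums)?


v = 1/(1+i) = 0.961538
APV(future benefits) per unit = sum_{k=0}^{8} k_p_x * q * v^(k+1) = 0.071635
APV(future benefits) = 173074 * 0.071635 = 12398.1525
Life annuity-due factor ä_{x:9} = sum_{k=0}^{8} k_p_x * v^k = 7.450038
APV(future premiums) = 3303 * 7.450038 = 24607.4752
V = 12398.1525 - 24607.4752
= -12209.3227


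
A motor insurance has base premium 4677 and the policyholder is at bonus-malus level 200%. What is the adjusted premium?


adjusted = base * BM_level / 100
= 4677 * 200 / 100
= 4677 * 2.0
= 9354.0


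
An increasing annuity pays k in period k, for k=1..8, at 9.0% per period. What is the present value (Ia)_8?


(Ia)_n = sum_{k=1}^{n} k * v^k, v = 1/(1+i)
v = 0.917431
Sum computed term by term:
(Ia)_8 = 22.4225


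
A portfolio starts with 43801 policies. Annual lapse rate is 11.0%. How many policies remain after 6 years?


remaining = initial * (1 - lapse)^years
= 43801 * (1 - 0.11)^6
= 43801 * 0.496981
= 21768.2775


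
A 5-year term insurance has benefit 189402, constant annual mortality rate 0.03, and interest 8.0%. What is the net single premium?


NSP = benefit * sum_{k=0}^{n-1} k_p_x * q * v^(k+1)
With constant q=0.03, v=0.925926
Sum = 0.113335
NSP = 189402 * 0.113335
= 21465.7922


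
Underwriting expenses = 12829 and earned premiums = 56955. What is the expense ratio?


Expense ratio = expenses / premiums
= 12829 / 56955
= 0.2252


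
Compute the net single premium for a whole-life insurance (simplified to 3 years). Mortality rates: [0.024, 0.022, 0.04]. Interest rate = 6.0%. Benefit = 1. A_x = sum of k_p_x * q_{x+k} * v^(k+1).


v = 0.943396
Year 0: k_p_x=1.0, q=0.024, term=0.022642
Year 1: k_p_x=0.976, q=0.022, term=0.01911
Year 2: k_p_x=0.954528, q=0.04, term=0.032058
A_x = 0.0738


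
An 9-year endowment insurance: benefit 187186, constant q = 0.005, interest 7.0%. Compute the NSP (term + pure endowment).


Term component = 5990.6933
Pure endowment = 9_p_x * v^9 * benefit = 0.95589 * 0.543934 * 187186 = 97325.6004
NSP = 103316.2937


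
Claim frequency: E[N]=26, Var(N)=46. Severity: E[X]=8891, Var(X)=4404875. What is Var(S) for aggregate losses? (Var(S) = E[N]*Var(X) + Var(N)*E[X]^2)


Var(S) = E[N]*Var(X) + Var(N)*E[X]^2
= 26*4404875 + 46*8891^2
= 114526750 + 3636294526
= 3.7508e+09


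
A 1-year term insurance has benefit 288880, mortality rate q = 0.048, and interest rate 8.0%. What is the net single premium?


NSP = benefit * q * v
v = 1/(1+i) = 0.925926
NSP = 288880 * 0.048 * 0.925926
= 12839.1111


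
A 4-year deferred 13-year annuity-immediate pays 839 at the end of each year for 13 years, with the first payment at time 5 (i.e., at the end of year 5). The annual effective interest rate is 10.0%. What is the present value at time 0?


PV at time 4 of the 13-year annuity-immediate:
a_n = 839 * (1-(1+0.1)^(-13))/0.1 = 5959.7159
Discount back 4 years to time 0:
PV = 5959.7159 * (1+0.1)^(-4)
= 5959.7159 * 0.683013
= 4070.5661


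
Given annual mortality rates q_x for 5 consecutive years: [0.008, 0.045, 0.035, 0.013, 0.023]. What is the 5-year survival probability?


p_k = 1 - q_k for each year
Survival = product of (1 - q_k)
= 0.992 * 0.955 * 0.965 * 0.987 * 0.977
= 0.8816


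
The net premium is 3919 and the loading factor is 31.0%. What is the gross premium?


Gross = net * (1 + loading)
= 3919 * (1 + 0.31)
= 3919 * 1.31
= 5133.89


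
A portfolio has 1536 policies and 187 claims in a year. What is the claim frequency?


frequency = claims / policies
= 187 / 1536
= 0.1217


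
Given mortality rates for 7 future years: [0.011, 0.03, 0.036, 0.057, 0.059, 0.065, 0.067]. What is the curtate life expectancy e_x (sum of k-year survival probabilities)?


e_x = sum_{k=1}^{n} k_p_x
k_p_x values:
  1_p_x = 0.989
  2_p_x = 0.95933
  3_p_x = 0.924794
  4_p_x = 0.872081
  5_p_x = 0.820628
  6_p_x = 0.767287
  7_p_x = 0.715879
e_x = 6.049


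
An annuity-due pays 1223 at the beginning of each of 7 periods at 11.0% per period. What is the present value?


PV_due = PMT * (1-(1+i)^(-n))/i * (1+i)
PV_immediate = 5763.016
PV_due = 5763.016 * 1.11
= 6396.9478


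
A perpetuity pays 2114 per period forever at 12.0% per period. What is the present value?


PV = PMT / i
= 2114 / 0.12
= 17616.6667


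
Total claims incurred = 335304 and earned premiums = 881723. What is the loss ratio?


Loss ratio = claims / premiums
= 335304 / 881723
= 0.3803


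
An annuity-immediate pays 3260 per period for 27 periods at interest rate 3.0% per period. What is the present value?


PV = PMT * (1 - (1+i)^(-n)) / i
= 3260 * (1 - (1+0.03)^(-27)) / 0.03
= 3260 * (1 - 0.450189) / 0.03
= 3260 * 18.327031
= 59746.1226


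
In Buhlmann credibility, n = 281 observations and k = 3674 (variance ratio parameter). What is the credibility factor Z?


Z = n / (n + k)
= 281 / (281 + 3674)
= 281 / 3955
= 0.071


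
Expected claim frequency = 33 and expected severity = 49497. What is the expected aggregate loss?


E[S] = E[N] * E[X]
= 33 * 49497
= 1.6334e+06


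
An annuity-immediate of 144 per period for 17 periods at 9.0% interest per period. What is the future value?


FV = PMT * ((1+i)^n - 1) / i
= 144 * ((1.09)^17 - 1) / 0.09
= 144 * (4.327633 - 1) / 0.09
= 5324.2135


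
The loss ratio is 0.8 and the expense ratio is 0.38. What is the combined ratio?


Combined ratio = loss ratio + expense ratio
= 0.8 + 0.38
= 1.18


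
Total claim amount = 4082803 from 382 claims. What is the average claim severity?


severity = total / number
= 4082803 / 382
= 10687.966


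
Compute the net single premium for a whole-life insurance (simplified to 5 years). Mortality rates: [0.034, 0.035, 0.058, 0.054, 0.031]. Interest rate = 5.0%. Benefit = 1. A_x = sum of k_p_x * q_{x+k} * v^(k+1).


v = 0.952381
Year 0: k_p_x=1.0, q=0.034, term=0.032381
Year 1: k_p_x=0.966, q=0.035, term=0.030667
Year 2: k_p_x=0.93219, q=0.058, term=0.046705
Year 3: k_p_x=0.878123, q=0.054, term=0.039011
Year 4: k_p_x=0.830704, q=0.031, term=0.020177
A_x = 0.1689


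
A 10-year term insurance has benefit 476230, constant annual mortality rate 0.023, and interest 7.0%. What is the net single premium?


NSP = benefit * sum_{k=0}^{n-1} k_p_x * q * v^(k+1)
With constant q=0.023, v=0.934579
Sum = 0.14769
NSP = 476230 * 0.14769
= 70334.6008


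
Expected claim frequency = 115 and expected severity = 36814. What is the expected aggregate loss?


E[S] = E[N] * E[X]
= 115 * 36814
= 4.2336e+06


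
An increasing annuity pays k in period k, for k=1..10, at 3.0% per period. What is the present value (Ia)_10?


(Ia)_n = sum_{k=1}^{n} k * v^k, v = 1/(1+i)
v = 0.970874
Sum computed term by term:
(Ia)_10 = 44.839


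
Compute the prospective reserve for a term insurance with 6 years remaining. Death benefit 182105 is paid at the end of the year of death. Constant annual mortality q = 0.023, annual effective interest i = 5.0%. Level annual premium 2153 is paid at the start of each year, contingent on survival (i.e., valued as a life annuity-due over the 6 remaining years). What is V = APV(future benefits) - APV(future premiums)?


v = 1/(1+i) = 0.952381
APV(future benefits) per unit = sum_{k=0}^{5} k_p_x * q * v^(k+1) = 0.110595
APV(future benefits) = 182105 * 0.110595 = 20139.9413
Life annuity-due factor ä_{x:6} = sum_{k=0}^{5} k_p_x * v^k = 5.048912
APV(future premiums) = 2153 * 5.048912 = 10870.3073
V = 20139.9413 - 10870.3073
= 9269.634


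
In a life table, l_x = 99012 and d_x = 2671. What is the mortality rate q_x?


q_x = d_x / l_x
= 2671 / 99012
= 0.027


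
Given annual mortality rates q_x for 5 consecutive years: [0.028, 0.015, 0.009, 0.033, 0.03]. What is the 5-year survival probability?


p_k = 1 - q_k for each year
Survival = product of (1 - q_k)
= 0.972 * 0.985 * 0.991 * 0.967 * 0.97
= 0.89


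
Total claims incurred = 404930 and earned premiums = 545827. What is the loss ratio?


Loss ratio = claims / premiums
= 404930 / 545827
= 0.7419


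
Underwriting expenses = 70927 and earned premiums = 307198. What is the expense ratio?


Expense ratio = expenses / premiums
= 70927 / 307198
= 0.2309


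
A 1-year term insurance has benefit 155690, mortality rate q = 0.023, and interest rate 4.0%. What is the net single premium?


NSP = benefit * q * v
v = 1/(1+i) = 0.961538
NSP = 155690 * 0.023 * 0.961538
= 3443.1442


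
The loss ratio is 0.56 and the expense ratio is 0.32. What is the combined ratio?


Combined ratio = loss ratio + expense ratio
= 0.56 + 0.32
= 0.88


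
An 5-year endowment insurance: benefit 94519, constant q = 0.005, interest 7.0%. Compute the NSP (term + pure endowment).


Term component = 1919.7509
Pure endowment = 5_p_x * v^5 * benefit = 0.975249 * 0.712986 * 94519 = 65722.7358
NSP = 67642.4868


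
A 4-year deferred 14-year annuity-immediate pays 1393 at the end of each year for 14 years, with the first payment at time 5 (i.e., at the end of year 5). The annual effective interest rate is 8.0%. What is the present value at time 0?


PV at time 4 of the 14-year annuity-immediate:
a_n = 1393 * (1-(1+0.08)^(-14))/0.08 = 11484.2221
Discount back 4 years to time 0:
PV = 11484.2221 * (1+0.08)^(-4)
= 11484.2221 * 0.73503
= 8441.2461


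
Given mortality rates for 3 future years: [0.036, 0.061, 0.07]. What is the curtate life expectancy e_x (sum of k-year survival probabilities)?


e_x = sum_{k=1}^{n} k_p_x
k_p_x values:
  1_p_x = 0.964
  2_p_x = 0.905196
  3_p_x = 0.841832
e_x = 2.711


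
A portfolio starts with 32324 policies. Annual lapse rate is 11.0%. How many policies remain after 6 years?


remaining = initial * (1 - lapse)^years
= 32324 * (1 - 0.11)^6
= 32324 * 0.496981
= 16064.4232


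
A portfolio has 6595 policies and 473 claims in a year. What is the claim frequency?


frequency = claims / policies
= 473 / 6595
= 0.0717


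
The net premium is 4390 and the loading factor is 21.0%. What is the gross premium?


Gross = net * (1 + loading)
= 4390 * (1 + 0.21)
= 4390 * 1.21
= 5311.9


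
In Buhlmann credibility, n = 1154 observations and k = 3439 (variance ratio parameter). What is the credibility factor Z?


Z = n / (n + k)
= 1154 / (1154 + 3439)
= 1154 / 4593
= 0.2513


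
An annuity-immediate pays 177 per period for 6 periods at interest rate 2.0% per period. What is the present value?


PV = PMT * (1 - (1+i)^(-n)) / i
= 177 * (1 - (1+0.02)^(-6)) / 0.02
= 177 * (1 - 0.887971) / 0.02
= 177 * 5.601431
= 991.4533


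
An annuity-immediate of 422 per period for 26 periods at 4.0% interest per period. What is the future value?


FV = PMT * ((1+i)^n - 1) / i
= 422 * ((1.04)^26 - 1) / 0.04
= 422 * (2.77247 - 1) / 0.04
= 18699.5562


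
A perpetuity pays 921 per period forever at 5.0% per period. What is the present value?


PV = PMT / i
= 921 / 0.05
= 18420.0


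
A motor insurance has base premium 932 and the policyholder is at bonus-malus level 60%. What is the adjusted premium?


adjusted = base * BM_level / 100
= 932 * 60 / 100
= 932 * 0.6
= 559.2


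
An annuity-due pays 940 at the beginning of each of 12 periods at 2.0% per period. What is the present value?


PV_due = PMT * (1-(1+i)^(-n))/i * (1+i)
PV_immediate = 9940.8207
PV_due = 9940.8207 * 1.02
= 10139.6372


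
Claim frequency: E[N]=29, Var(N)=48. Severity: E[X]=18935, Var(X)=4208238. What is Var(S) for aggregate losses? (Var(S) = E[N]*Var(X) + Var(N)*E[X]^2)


Var(S) = E[N]*Var(X) + Var(N)*E[X]^2
= 29*4208238 + 48*18935^2
= 122038902 + 17209642800
= 1.7332e+10


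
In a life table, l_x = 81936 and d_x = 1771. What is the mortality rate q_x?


q_x = d_x / l_x
= 1771 / 81936
= 0.0216


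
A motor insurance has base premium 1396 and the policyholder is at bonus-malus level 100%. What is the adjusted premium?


adjusted = base * BM_level / 100
= 1396 * 100 / 100
= 1396 * 1.0
= 1396.0


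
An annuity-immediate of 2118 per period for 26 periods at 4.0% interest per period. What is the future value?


FV = PMT * ((1+i)^n - 1) / i
= 2118 * ((1.04)^26 - 1) / 0.04
= 2118 * (2.77247 - 1) / 0.04
= 93852.2751


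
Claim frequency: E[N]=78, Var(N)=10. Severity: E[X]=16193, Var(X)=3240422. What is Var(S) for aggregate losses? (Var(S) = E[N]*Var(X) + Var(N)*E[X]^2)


Var(S) = E[N]*Var(X) + Var(N)*E[X]^2
= 78*3240422 + 10*16193^2
= 252752916 + 2622132490
= 2.8749e+09


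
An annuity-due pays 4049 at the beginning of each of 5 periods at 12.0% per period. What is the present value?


PV_due = PMT * (1-(1+i)^(-n))/i * (1+i)
PV_immediate = 14595.7388
PV_due = 14595.7388 * 1.12
= 16347.2275


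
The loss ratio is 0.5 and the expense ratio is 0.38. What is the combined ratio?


Combined ratio = loss ratio + expense ratio
= 0.5 + 0.38
= 0.88


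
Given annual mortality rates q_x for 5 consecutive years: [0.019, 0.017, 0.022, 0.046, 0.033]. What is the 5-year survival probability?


p_k = 1 - q_k for each year
Survival = product of (1 - q_k)
= 0.981 * 0.983 * 0.978 * 0.954 * 0.967
= 0.87


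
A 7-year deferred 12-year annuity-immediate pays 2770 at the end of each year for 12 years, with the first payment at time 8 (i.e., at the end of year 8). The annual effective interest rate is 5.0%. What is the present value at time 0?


PV at time 7 of the 12-year annuity-immediate:
a_n = 2770 * (1-(1+0.05)^(-12))/0.05 = 24551.207
Discount back 7 years to time 0:
PV = 24551.207 * (1+0.05)^(-7)
= 24551.207 * 0.710681
= 17448.0845


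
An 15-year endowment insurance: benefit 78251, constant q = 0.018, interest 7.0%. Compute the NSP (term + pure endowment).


Term component = 11588.1949
Pure endowment = 15_p_x * v^15 * benefit = 0.761504 * 0.362446 * 78251 = 21597.6027
NSP = 33185.7976


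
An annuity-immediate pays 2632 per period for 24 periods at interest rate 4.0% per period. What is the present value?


PV = PMT * (1 - (1+i)^(-n)) / i
= 2632 * (1 - (1+0.04)^(-24)) / 0.04
= 2632 * (1 - 0.390121) / 0.04
= 2632 * 15.246963
= 40130.007


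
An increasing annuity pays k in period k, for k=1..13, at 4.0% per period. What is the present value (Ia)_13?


(Ia)_n = sum_{k=1}^{n} k * v^k, v = 1/(1+i)
v = 0.961538
Sum computed term by term:
(Ia)_13 = 64.4403


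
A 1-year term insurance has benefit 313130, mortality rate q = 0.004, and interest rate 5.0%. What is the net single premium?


NSP = benefit * q * v
v = 1/(1+i) = 0.952381
NSP = 313130 * 0.004 * 0.952381
= 1192.8762


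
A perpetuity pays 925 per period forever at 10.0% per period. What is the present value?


PV = PMT / i
= 925 / 0.1
= 9250.0


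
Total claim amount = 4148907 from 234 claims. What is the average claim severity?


severity = total / number
= 4148907 / 234
= 17730.3718


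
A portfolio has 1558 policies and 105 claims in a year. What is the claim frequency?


frequency = claims / policies
= 105 / 1558
= 0.0674


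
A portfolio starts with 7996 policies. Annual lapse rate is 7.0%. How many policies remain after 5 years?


remaining = initial * (1 - lapse)^years
= 7996 * (1 - 0.07)^5
= 7996 * 0.695688
= 5562.7242


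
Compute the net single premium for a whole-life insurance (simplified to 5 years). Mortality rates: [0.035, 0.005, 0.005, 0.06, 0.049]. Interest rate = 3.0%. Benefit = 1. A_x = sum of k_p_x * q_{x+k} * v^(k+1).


v = 0.970874
Year 0: k_p_x=1.0, q=0.035, term=0.033981
Year 1: k_p_x=0.965, q=0.005, term=0.004548
Year 2: k_p_x=0.960175, q=0.005, term=0.004393
Year 3: k_p_x=0.955374, q=0.06, term=0.05093
Year 4: k_p_x=0.898052, q=0.049, term=0.037959
A_x = 0.1318


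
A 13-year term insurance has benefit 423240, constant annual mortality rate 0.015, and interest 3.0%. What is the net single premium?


NSP = benefit * sum_{k=0}^{n-1} k_p_x * q * v^(k+1)
With constant q=0.015, v=0.970874
Sum = 0.146839
NSP = 423240 * 0.146839
= 62148.1056


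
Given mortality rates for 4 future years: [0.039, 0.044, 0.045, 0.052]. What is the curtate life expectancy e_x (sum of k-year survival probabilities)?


e_x = sum_{k=1}^{n} k_p_x
k_p_x values:
  1_p_x = 0.961
  2_p_x = 0.918716
  3_p_x = 0.877374
  4_p_x = 0.83175
e_x = 3.5888


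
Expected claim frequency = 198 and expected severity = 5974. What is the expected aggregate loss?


E[S] = E[N] * E[X]
= 198 * 5974
= 1.1829e+06


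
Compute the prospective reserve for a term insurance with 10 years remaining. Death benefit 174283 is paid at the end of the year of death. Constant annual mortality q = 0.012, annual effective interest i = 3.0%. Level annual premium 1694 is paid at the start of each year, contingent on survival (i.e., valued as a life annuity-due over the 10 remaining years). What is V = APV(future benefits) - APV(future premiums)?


v = 1/(1+i) = 0.970874
APV(future benefits) per unit = sum_{k=0}^{9} k_p_x * q * v^(k+1) = 0.097293
APV(future benefits) = 174283 * 0.097293 = 16956.577
Life annuity-due factor ä_{x:10} = sum_{k=0}^{9} k_p_x * v^k = 8.351013
APV(future premiums) = 1694 * 8.351013 = 14146.6154
V = 16956.577 - 14146.6154
= 2809.9617


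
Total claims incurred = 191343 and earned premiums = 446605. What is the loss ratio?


Loss ratio = claims / premiums
= 191343 / 446605
= 0.4284


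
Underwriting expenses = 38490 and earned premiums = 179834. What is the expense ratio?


Expense ratio = expenses / premiums
= 38490 / 179834
= 0.214


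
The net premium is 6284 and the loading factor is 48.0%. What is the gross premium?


Gross = net * (1 + loading)
= 6284 * (1 + 0.48)
= 6284 * 1.48
= 9300.32


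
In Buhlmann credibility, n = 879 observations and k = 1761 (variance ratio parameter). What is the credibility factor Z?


Z = n / (n + k)
= 879 / (879 + 1761)
= 879 / 2640
= 0.333


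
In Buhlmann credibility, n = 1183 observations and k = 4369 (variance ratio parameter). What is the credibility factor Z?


Z = n / (n + k)
= 1183 / (1183 + 4369)
= 1183 / 5552
= 0.2131


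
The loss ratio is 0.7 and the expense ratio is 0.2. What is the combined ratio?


Combined ratio = loss ratio + expense ratio
= 0.7 + 0.2
= 0.9


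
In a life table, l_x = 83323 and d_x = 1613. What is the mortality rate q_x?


q_x = d_x / l_x
= 1613 / 83323
= 0.0194


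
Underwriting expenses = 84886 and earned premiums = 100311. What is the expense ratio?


Expense ratio = expenses / premiums
= 84886 / 100311
= 0.8462


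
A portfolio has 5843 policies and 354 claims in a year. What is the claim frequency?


frequency = claims / policies
= 354 / 5843
= 0.0606


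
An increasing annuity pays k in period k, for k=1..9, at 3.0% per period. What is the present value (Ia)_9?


(Ia)_n = sum_{k=1}^{n} k * v^k, v = 1/(1+i)
v = 0.970874
Sum computed term by term:
(Ia)_9 = 37.3981


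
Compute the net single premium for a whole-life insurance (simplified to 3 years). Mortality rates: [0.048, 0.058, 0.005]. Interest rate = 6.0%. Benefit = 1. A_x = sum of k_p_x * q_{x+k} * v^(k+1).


v = 0.943396
Year 0: k_p_x=1.0, q=0.048, term=0.045283
Year 1: k_p_x=0.952, q=0.058, term=0.049142
Year 2: k_p_x=0.896784, q=0.005, term=0.003765
A_x = 0.0982


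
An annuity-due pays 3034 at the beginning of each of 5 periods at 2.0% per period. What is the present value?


PV_due = PMT * (1-(1+i)^(-n))/i * (1+i)
PV_immediate = 14300.6361
PV_due = 14300.6361 * 1.02
= 14586.6489


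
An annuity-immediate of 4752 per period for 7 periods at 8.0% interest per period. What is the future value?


FV = PMT * ((1+i)^n - 1) / i
= 4752 * ((1.08)^7 - 1) / 0.08
= 4752 * (1.713824 - 1) / 0.08
= 42401.1616


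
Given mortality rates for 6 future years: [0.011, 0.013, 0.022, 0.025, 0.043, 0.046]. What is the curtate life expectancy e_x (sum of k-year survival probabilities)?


e_x = sum_{k=1}^{n} k_p_x
k_p_x values:
  1_p_x = 0.989
  2_p_x = 0.976143
  3_p_x = 0.954668
  4_p_x = 0.930801
  5_p_x = 0.890777
  6_p_x = 0.849801
e_x = 5.5912


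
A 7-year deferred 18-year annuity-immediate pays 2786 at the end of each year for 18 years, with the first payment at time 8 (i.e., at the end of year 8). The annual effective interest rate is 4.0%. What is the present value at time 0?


PV at time 7 of the 18-year annuity-immediate:
a_n = 2786 * (1-(1+0.04)^(-18))/0.04 = 35268.8014
Discount back 7 years to time 0:
PV = 35268.8014 * (1+0.04)^(-7)
= 35268.8014 * 0.759918
= 26801.3904


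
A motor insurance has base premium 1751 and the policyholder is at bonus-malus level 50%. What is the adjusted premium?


adjusted = base * BM_level / 100
= 1751 * 50 / 100
= 1751 * 0.5
= 875.5


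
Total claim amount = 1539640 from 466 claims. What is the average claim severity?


severity = total / number
= 1539640 / 466
= 3303.9485


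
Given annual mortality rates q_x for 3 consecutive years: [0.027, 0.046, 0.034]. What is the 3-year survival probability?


p_k = 1 - q_k for each year
Survival = product of (1 - q_k)
= 0.973 * 0.954 * 0.966
= 0.8967


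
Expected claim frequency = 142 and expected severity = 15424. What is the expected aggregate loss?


E[S] = E[N] * E[X]
= 142 * 15424
= 2.1902e+06


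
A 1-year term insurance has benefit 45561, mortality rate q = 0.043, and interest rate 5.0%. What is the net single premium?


NSP = benefit * q * v
v = 1/(1+i) = 0.952381
NSP = 45561 * 0.043 * 0.952381
= 1865.8314


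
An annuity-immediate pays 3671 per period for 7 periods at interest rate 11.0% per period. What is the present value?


PV = PMT * (1 - (1+i)^(-n)) / i
= 3671 * (1 - (1+0.11)^(-7)) / 0.11
= 3671 * (1 - 0.481658) / 0.11
= 3671 * 4.712196
= 17298.4725


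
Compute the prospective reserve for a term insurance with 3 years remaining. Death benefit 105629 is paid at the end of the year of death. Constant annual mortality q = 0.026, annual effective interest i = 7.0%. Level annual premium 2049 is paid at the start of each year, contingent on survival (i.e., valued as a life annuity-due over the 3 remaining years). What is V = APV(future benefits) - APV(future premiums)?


v = 1/(1+i) = 0.934579
APV(future benefits) per unit = sum_{k=0}^{2} k_p_x * q * v^(k+1) = 0.066552
APV(future benefits) = 105629 * 0.066552 = 7029.8724
Life annuity-due factor ä_{x:3} = sum_{k=0}^{2} k_p_x * v^k = 2.738891
APV(future premiums) = 2049 * 2.738891 = 5611.9871
V = 7029.8724 - 5611.9871
= 1417.8853


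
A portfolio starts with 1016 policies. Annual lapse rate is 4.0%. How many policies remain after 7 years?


remaining = initial * (1 - lapse)^years
= 1016 * (1 - 0.04)^7
= 1016 * 0.751447
= 763.4706


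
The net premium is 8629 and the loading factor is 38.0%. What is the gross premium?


Gross = net * (1 + loading)
= 8629 * (1 + 0.38)
= 8629 * 1.38
= 11908.02


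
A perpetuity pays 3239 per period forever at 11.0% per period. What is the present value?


PV = PMT / i
= 3239 / 0.11
= 29445.4545


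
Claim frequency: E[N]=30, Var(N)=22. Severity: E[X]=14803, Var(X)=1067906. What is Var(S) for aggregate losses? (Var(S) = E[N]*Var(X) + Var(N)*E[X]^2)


Var(S) = E[N]*Var(X) + Var(N)*E[X]^2
= 30*1067906 + 22*14803^2
= 32037180 + 4820833798
= 4.8529e+09


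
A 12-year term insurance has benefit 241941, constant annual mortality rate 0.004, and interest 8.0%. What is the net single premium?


NSP = benefit * sum_{k=0}^{n-1} k_p_x * q * v^(k+1)
With constant q=0.004, v=0.925926
Sum = 0.029597
NSP = 241941 * 0.029597
= 7160.692


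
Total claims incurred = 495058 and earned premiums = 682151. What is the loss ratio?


Loss ratio = claims / premiums
= 495058 / 682151
= 0.7257


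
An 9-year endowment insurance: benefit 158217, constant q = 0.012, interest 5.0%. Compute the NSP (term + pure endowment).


Term component = 12915.3791
Pure endowment = 9_p_x * v^9 * benefit = 0.897041 * 0.644609 * 158217 = 91487.5411
NSP = 104402.9202


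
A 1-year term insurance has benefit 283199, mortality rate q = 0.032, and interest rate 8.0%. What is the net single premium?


NSP = benefit * q * v
v = 1/(1+i) = 0.925926
NSP = 283199 * 0.032 * 0.925926
= 8391.0815


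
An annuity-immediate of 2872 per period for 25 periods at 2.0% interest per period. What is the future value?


FV = PMT * ((1+i)^n - 1) / i
= 2872 * ((1.02)^25 - 1) / 0.02
= 2872 * (1.640606 - 1) / 0.02
= 91991.0208


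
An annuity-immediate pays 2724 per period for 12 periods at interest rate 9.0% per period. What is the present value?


PV = PMT * (1 - (1+i)^(-n)) / i
= 2724 * (1 - (1+0.09)^(-12)) / 0.09
= 2724 * (1 - 0.355535) / 0.09
= 2724 * 7.160725
= 19505.8157


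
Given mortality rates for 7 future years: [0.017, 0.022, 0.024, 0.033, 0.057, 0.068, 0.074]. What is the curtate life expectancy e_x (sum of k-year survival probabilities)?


e_x = sum_{k=1}^{n} k_p_x
k_p_x values:
  1_p_x = 0.983
  2_p_x = 0.961374
  3_p_x = 0.938301
  4_p_x = 0.907337
  5_p_x = 0.855619
  6_p_x = 0.797437
  7_p_x = 0.738426
e_x = 6.1815


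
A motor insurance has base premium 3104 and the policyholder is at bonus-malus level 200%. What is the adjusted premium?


adjusted = base * BM_level / 100
= 3104 * 200 / 100
= 3104 * 2.0
= 6208.0


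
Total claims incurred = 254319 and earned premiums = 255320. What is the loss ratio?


Loss ratio = claims / premiums
= 254319 / 255320
= 0.9961


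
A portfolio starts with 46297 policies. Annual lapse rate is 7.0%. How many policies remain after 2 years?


remaining = initial * (1 - lapse)^years
= 46297 * (1 - 0.07)^2
= 46297 * 0.8649
= 40042.2753


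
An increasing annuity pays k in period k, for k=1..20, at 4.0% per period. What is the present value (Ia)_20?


(Ia)_n = sum_{k=1}^{n} k * v^k, v = 1/(1+i)
v = 0.961538
Sum computed term by term:
(Ia)_20 = 125.155


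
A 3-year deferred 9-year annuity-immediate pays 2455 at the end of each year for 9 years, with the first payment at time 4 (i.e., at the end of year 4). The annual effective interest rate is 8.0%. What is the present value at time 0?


PV at time 3 of the 9-year annuity-immediate:
a_n = 2455 * (1-(1+0.08)^(-9))/0.08 = 15336.1098
Discount back 3 years to time 0:
PV = 15336.1098 * (1+0.08)^(-3)
= 15336.1098 * 0.793832
= 12174.2984


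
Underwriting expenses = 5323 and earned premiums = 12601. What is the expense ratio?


Expense ratio = expenses / premiums
= 5323 / 12601
= 0.4224


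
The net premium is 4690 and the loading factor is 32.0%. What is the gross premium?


Gross = net * (1 + loading)
= 4690 * (1 + 0.32)
= 4690 * 1.32
= 6190.8


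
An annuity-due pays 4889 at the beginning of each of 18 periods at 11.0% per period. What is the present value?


PV_due = PMT * (1-(1+i)^(-n))/i * (1+i)
PV_immediate = 37653.2034
PV_due = 37653.2034 * 1.11
= 41795.0558


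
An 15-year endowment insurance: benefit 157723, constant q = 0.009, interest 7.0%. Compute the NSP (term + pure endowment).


Term component = 12281.7655
Pure endowment = 15_p_x * v^15 * benefit = 0.873182 * 0.362446 * 157723 = 49916.3914
NSP = 62198.1569


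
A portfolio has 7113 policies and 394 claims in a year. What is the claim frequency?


frequency = claims / policies
= 394 / 7113
= 0.0554


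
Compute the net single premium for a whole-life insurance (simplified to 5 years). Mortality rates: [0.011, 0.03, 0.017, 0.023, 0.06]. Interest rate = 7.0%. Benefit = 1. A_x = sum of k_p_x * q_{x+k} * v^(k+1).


v = 0.934579
Year 0: k_p_x=1.0, q=0.011, term=0.01028
Year 1: k_p_x=0.989, q=0.03, term=0.025915
Year 2: k_p_x=0.95933, q=0.017, term=0.013313
Year 3: k_p_x=0.943021, q=0.023, term=0.016547
Year 4: k_p_x=0.921332, q=0.06, term=0.039414
A_x = 0.1055


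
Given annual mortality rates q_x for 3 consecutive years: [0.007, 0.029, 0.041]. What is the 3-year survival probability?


p_k = 1 - q_k for each year
Survival = product of (1 - q_k)
= 0.993 * 0.971 * 0.959
= 0.9247


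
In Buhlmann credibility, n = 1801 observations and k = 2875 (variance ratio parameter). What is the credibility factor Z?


Z = n / (n + k)
= 1801 / (1801 + 2875)
= 1801 / 4676
= 0.3852


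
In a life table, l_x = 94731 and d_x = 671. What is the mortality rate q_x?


q_x = d_x / l_x
= 671 / 94731
= 0.0071


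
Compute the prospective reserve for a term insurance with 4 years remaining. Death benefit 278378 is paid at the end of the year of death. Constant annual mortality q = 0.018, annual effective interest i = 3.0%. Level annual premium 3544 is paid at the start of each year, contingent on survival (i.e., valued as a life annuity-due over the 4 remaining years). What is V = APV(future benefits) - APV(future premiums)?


v = 1/(1+i) = 0.970874
APV(future benefits) per unit = sum_{k=0}^{3} k_p_x * q * v^(k+1) = 0.065167
APV(future benefits) = 278378 * 0.065167 = 18140.9305
Life annuity-due factor ä_{x:4} = sum_{k=0}^{3} k_p_x * v^k = 3.728974
APV(future premiums) = 3544 * 3.728974 = 13215.4842
V = 18140.9305 - 13215.4842
= 4925.4462


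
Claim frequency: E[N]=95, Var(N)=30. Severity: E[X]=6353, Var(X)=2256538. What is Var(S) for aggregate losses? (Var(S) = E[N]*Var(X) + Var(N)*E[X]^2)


Var(S) = E[N]*Var(X) + Var(N)*E[X]^2
= 95*2256538 + 30*6353^2
= 214371110 + 1210818270
= 1.4252e+09


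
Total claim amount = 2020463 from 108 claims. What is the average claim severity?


severity = total / number
= 2020463 / 108
= 18707.9907


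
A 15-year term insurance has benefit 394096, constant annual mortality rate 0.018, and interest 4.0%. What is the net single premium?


NSP = benefit * sum_{k=0}^{n-1} k_p_x * q * v^(k+1)
With constant q=0.018, v=0.961538
Sum = 0.17912
NSP = 394096 * 0.17912
= 70590.3888


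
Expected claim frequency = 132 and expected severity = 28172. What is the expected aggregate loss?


E[S] = E[N] * E[X]
= 132 * 28172
= 3.7187e+06


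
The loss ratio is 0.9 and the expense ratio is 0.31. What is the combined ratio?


Combined ratio = loss ratio + expense ratio
= 0.9 + 0.31
= 1.21


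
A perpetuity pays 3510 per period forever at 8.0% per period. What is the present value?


PV = PMT / i
= 3510 / 0.08
= 43875.0


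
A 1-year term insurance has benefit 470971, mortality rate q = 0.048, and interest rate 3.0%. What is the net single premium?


NSP = benefit * q * v
v = 1/(1+i) = 0.970874
NSP = 470971 * 0.048 * 0.970874
= 21948.1631


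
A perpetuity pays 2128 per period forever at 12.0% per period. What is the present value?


PV = PMT / i
= 2128 / 0.12
= 17733.3333


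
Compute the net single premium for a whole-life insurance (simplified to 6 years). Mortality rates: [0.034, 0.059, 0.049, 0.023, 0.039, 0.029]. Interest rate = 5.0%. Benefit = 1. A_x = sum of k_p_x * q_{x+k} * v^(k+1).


v = 0.952381
Year 0: k_p_x=1.0, q=0.034, term=0.032381
Year 1: k_p_x=0.966, q=0.059, term=0.051695
Year 2: k_p_x=0.909006, q=0.049, term=0.038476
Year 3: k_p_x=0.864465, q=0.023, term=0.016358
Year 4: k_p_x=0.844582, q=0.039, term=0.025808
Year 5: k_p_x=0.811643, q=0.029, term=0.017564
A_x = 0.1823


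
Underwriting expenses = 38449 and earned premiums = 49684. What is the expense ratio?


Expense ratio = expenses / premiums
= 38449 / 49684
= 0.7739


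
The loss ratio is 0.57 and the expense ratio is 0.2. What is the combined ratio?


Combined ratio = loss ratio + expense ratio
= 0.57 + 0.2
= 0.77


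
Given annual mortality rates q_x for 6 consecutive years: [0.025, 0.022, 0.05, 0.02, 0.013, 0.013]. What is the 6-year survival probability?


p_k = 1 - q_k for each year
Survival = product of (1 - q_k)
= 0.975 * 0.978 * 0.95 * 0.98 * 0.987 * 0.987
= 0.8648


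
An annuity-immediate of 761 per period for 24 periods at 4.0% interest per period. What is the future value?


FV = PMT * ((1+i)^n - 1) / i
= 761 * ((1.04)^24 - 1) / 0.04
= 761 * (2.563304 - 1) / 0.04
= 29741.8617


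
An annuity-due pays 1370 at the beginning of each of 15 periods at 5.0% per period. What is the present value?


PV_due = PMT * (1-(1+i)^(-n))/i * (1+i)
PV_immediate = 14220.1315
PV_due = 14220.1315 * 1.05
= 14931.1381


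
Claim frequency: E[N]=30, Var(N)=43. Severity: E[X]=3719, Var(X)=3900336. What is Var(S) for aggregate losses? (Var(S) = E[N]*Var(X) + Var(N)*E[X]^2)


Var(S) = E[N]*Var(X) + Var(N)*E[X]^2
= 30*3900336 + 43*3719^2
= 117010080 + 594731323
= 7.1174e+08


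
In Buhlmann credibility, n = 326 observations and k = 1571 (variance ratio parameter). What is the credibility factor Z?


Z = n / (n + k)
= 326 / (326 + 1571)
= 326 / 1897
= 0.1719


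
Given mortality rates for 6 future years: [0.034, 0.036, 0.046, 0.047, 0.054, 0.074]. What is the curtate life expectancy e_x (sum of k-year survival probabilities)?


e_x = sum_{k=1}^{n} k_p_x
k_p_x values:
  1_p_x = 0.966
  2_p_x = 0.931224
  3_p_x = 0.888388
  4_p_x = 0.846633
  5_p_x = 0.800915
  6_p_x = 0.741648
e_x = 5.1748


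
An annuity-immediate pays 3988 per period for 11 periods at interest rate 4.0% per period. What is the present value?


PV = PMT * (1 - (1+i)^(-n)) / i
= 3988 * (1 - (1+0.04)^(-11)) / 0.04
= 3988 * (1 - 0.649581) / 0.04
= 3988 * 8.760477
= 34936.7811


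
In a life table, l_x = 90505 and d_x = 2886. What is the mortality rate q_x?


q_x = d_x / l_x
= 2886 / 90505
= 0.0319


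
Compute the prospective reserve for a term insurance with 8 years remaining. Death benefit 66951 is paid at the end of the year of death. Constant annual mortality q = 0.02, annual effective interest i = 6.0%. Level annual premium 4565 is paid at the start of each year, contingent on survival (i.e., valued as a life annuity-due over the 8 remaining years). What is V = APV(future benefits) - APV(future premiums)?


v = 1/(1+i) = 0.943396
APV(future benefits) per unit = sum_{k=0}^{7} k_p_x * q * v^(k+1) = 0.116555
APV(future benefits) = 66951 * 0.116555 = 7803.4864
Life annuity-due factor ä_{x:8} = sum_{k=0}^{7} k_p_x * v^k = 6.177425
APV(future premiums) = 4565 * 6.177425 = 28199.9451
V = 7803.4864 - 28199.9451
= -20396.4587


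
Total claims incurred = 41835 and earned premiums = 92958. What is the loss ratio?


Loss ratio = claims / premiums
= 41835 / 92958
= 0.45


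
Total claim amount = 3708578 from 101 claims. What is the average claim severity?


severity = total / number
= 3708578 / 101
= 36718.5941


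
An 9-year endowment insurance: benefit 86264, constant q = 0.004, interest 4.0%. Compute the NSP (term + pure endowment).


Term component = 2527.578
Pure endowment = 9_p_x * v^9 * benefit = 0.964571 * 0.702587 * 86264 = 58460.6425
NSP = 60988.2205


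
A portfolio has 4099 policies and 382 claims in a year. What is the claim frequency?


frequency = claims / policies
= 382 / 4099
= 0.0932


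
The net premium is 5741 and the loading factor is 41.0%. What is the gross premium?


Gross = net * (1 + loading)
= 5741 * (1 + 0.41)
= 5741 * 1.41
= 8094.81


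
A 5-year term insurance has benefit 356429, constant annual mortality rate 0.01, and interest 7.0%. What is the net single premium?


NSP = benefit * sum_{k=0}^{n-1} k_p_x * q * v^(k+1)
With constant q=0.01, v=0.934579
Sum = 0.040245
NSP = 356429 * 0.040245
= 14344.362


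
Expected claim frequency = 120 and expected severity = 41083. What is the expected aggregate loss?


E[S] = E[N] * E[X]
= 120 * 41083
= 4.9300e+06


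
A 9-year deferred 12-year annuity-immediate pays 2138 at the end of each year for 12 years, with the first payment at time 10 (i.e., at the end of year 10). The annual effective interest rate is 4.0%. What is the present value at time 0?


PV at time 9 of the 12-year annuity-immediate:
a_n = 2138 * (1-(1+0.04)^(-12))/0.04 = 20065.2877
Discount back 9 years to time 0:
PV = 20065.2877 * (1+0.04)^(-9)
= 20065.2877 * 0.702587
= 14097.605


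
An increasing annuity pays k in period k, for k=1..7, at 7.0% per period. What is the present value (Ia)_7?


(Ia)_n = sum_{k=1}^{n} k * v^k, v = 1/(1+i)
v = 0.934579
Sum computed term by term:
(Ia)_7 = 20.1042


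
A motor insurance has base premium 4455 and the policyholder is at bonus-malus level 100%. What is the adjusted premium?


adjusted = base * BM_level / 100
= 4455 * 100 / 100
= 4455 * 1.0
= 4455.0


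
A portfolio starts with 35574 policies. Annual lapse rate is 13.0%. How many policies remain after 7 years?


remaining = initial * (1 - lapse)^years
= 35574 * (1 - 0.13)^7
= 35574 * 0.377255
= 13420.4621


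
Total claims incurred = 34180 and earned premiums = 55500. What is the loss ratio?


Loss ratio = claims / premiums
= 34180 / 55500
= 0.6159


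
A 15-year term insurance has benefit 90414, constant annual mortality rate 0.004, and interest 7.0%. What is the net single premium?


NSP = benefit * sum_{k=0}^{n-1} k_p_x * q * v^(k+1)
With constant q=0.004, v=0.934579
Sum = 0.035606
NSP = 90414 * 0.035606
= 3219.2382


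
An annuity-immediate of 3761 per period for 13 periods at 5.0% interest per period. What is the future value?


FV = PMT * ((1+i)^n - 1) / i
= 3761 * ((1.05)^13 - 1) / 0.05
= 3761 * (1.885649 - 1) / 0.05
= 66618.5285


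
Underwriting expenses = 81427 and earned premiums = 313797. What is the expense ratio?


Expense ratio = expenses / premiums
= 81427 / 313797
= 0.2595


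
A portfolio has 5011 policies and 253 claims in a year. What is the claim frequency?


frequency = claims / policies
= 253 / 5011
= 0.0505


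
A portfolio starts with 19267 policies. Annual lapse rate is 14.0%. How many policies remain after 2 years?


remaining = initial * (1 - lapse)^years
= 19267 * (1 - 0.14)^2
= 19267 * 0.7396
= 14249.8732


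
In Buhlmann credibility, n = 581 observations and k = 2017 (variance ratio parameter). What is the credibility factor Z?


Z = n / (n + k)
= 581 / (581 + 2017)
= 581 / 2598
= 0.2236


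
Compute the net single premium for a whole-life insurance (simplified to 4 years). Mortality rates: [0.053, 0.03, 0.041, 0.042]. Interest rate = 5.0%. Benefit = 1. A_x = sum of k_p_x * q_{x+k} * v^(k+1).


v = 0.952381
Year 0: k_p_x=1.0, q=0.053, term=0.050476
Year 1: k_p_x=0.947, q=0.03, term=0.025769
Year 2: k_p_x=0.91859, q=0.041, term=0.032534
Year 3: k_p_x=0.880928, q=0.042, term=0.030439
A_x = 0.1392


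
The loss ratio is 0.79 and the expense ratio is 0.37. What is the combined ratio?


Combined ratio = loss ratio + expense ratio
= 0.79 + 0.37
= 1.16


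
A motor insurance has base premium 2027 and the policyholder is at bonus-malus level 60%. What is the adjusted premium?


adjusted = base * BM_level / 100
= 2027 * 60 / 100
= 2027 * 0.6
= 1216.2


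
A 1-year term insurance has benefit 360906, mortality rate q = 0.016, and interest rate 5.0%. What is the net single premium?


NSP = benefit * q * v
v = 1/(1+i) = 0.952381
NSP = 360906 * 0.016 * 0.952381
= 5499.52


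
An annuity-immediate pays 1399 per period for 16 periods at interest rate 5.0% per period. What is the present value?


PV = PMT * (1 - (1+i)^(-n)) / i
= 1399 * (1 - (1+0.05)^(-16)) / 0.05
= 1399 * (1 - 0.458112) / 0.05
= 1399 * 10.83777
= 15162.0396


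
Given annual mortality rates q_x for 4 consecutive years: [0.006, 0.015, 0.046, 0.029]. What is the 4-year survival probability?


p_k = 1 - q_k for each year
Survival = product of (1 - q_k)
= 0.994 * 0.985 * 0.954 * 0.971
= 0.907
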